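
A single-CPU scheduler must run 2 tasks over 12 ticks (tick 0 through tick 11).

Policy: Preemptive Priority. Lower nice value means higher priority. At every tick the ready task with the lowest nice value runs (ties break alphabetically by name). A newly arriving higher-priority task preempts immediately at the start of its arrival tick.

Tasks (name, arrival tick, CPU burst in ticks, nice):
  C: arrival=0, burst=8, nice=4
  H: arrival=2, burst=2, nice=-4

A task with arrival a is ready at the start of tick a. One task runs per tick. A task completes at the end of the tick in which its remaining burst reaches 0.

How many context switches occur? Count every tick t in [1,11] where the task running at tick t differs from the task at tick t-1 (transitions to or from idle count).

context switches = 3

t=0: ready={C} → run C
t=1: ready={C} → run C
t=2: ready={C,H} → run H
t=3: ready={C,H} → run H
t=4: ready={C} → run C
t=5: ready={C} → run C
t=6: ready={C} → run C
t=7: ready={C} → run C
t=8: ready={C} → run C
t=9: ready={C} → run C
t=10: (idle)
t=11: (idle)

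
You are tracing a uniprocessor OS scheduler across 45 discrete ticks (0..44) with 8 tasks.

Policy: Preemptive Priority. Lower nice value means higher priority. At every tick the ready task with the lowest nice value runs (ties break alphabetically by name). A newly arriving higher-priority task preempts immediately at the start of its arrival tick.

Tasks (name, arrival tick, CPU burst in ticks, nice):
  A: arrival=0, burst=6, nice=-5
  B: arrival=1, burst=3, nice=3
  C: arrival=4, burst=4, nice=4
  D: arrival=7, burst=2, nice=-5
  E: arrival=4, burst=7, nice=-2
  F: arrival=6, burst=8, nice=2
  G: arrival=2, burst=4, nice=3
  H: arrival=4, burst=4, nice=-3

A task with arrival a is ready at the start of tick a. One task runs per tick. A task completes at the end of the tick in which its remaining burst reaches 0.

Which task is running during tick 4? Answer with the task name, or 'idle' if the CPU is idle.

running at tick 4 = A

t=0: ready={A} → run A
t=1: ready={A,B} → run A
t=2: ready={A,B,G} → run A
t=3: ready={A,B,G} → run A
t=4: ready={A,B,C,E,G,H} → run A
t=5: ready={A,B,C,E,G,H} → run A
t=6: ready={B,C,E,F,G,H} → run H
t=7: ready={B,C,D,E,F,G,H} → run D
t=8: ready={B,C,D,E,F,G,H} → run D
t=9: ready={B,C,E,F,G,H} → run H
t=10: ready={B,C,E,F,G,H} → run H
t=11: ready={B,C,E,F,G,H} → run H
t=12: ready={B,C,E,F,G} → run E
t=13: ready={B,C,E,F,G} → run E
t=14: ready={B,C,E,F,G} → run E
t=15: ready={B,C,E,F,G} → run E
t=16: ready={B,C,E,F,G} → run E
t=17: ready={B,C,E,F,G} → run E
t=18: ready={B,C,E,F,G} → run E
t=19: ready={B,C,F,G} → run F
t=20: ready={B,C,F,G} → run F
t=21: ready={B,C,F,G} → run F
t=22: ready={B,C,F,G} → run F
t=23: ready={B,C,F,G} → run F
t=24: ready={B,C,F,G} → run F
t=25: ready={B,C,F,G} → run F
t=26: ready={B,C,F,G} → run F
t=27: ready={B,C,G} → run B
t=28: ready={B,C,G} → run B
t=29: ready={B,C,G} → run B
t=30: ready={C,G} → run G
t=31: ready={C,G} → run G
t=32: ready={C,G} → run G
t=33: ready={C,G} → run G
t=34: ready={C} → run C
t=35: ready={C} → run C
t=36: ready={C} → run C
t=37: ready={C} → run C
t=38: (idle)
t=39: (idle)
t=40: (idle)
t=41: (idle)
t=42: (idle)
t=43: (idle)
t=44: (idle)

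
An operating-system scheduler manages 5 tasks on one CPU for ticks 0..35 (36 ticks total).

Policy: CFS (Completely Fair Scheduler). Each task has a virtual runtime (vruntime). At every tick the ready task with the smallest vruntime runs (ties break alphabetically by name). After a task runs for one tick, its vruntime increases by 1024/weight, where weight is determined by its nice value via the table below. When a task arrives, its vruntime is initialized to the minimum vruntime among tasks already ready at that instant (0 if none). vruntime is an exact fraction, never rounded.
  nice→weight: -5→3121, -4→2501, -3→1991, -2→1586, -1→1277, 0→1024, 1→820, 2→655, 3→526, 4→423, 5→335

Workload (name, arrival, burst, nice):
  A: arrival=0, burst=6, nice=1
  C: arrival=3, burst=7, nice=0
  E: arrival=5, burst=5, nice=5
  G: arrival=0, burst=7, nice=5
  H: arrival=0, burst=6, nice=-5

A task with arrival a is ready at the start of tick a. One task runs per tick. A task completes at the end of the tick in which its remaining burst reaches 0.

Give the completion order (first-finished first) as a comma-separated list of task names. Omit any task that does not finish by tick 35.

completion order = H, A, C, E, G

t=0: vr[A=0 G=0 H=0] → run A
t=1: vr[A=256/205 G=0 H=0] → run G
t=2: vr[A=256/205 G=1024/335 H=0] → run H
t=3: vr[A=256/205 C=1024/3121 G=1024/335 H=1024/3121] → run C
t=4: vr[A=256/205 C=4145/3121 G=1024/335 H=1024/3121] → run H
t=5: vr[A=256/205 C=4145/3121 E=2048/3121 G=1024/335 H=2048/3121] → run E
t=6: vr[A=256/205 C=4145/3121 E=3881984/1045535 G=1024/335 H=2048/3121] → run H
t=7: vr[A=256/205 C=4145/3121 E=3881984/1045535 G=1024/335 H=3072/3121] → run H
t=8: vr[A=256/205 C=4145/3121 E=3881984/1045535 G=1024/335 H=4096/3121] → run A
t=9: vr[A=512/205 C=4145/3121 E=3881984/1045535 G=1024/335 H=4096/3121] → run H
t=10: vr[A=512/205 C=4145/3121 E=3881984/1045535 G=1024/335 H=5120/3121] → run C
t=11: vr[A=512/205 C=7266/3121 E=3881984/1045535 G=1024/335 H=5120/3121] → run H
t=12: vr[A=512/205 C=7266/3121 E=3881984/1045535 G=1024/335] → run C
t=13: vr[A=512/205 C=10387/3121 E=3881984/1045535 G=1024/335] → run A
t=14: vr[A=768/205 C=10387/3121 E=3881984/1045535 G=1024/335] → run G
t=15: vr[A=768/205 C=10387/3121 E=3881984/1045535 G=2048/335] → run C
t=16: vr[A=768/205 C=13508/3121 E=3881984/1045535 G=2048/335] → run E
t=17: vr[A=768/205 C=13508/3121 E=7077888/1045535 G=2048/335] → run A
t=18: vr[A=1024/205 C=13508/3121 E=7077888/1045535 G=2048/335] → run C
t=19: vr[A=1024/205 C=16629/3121 E=7077888/1045535 G=2048/335] → run A
t=20: vr[A=256/41 C=16629/3121 E=7077888/1045535 G=2048/335] → run C
t=21: vr[A=256/41 C=19750/3121 E=7077888/1045535 G=2048/335] → run G
t=22: vr[A=256/41 C=19750/3121 E=7077888/1045535 G=3072/335] → run A
t=23: vr[C=19750/3121 E=7077888/1045535 G=3072/335] → run C
t=24: vr[E=7077888/1045535 G=3072/335] → run E
t=25: vr[E=10273792/1045535 G=3072/335] → run G
t=26: vr[E=10273792/1045535 G=4096/335] → run E
t=27: vr[E=13469696/1045535 G=4096/335] → run G
t=28: vr[E=13469696/1045535 G=1024/67] → run E
t=29: vr[G=1024/67] → run G
t=30: vr[G=6144/335] → run G
t=31: (idle)
t=32: (idle)
t=33: (idle)
t=34: (idle)
t=35: (idle)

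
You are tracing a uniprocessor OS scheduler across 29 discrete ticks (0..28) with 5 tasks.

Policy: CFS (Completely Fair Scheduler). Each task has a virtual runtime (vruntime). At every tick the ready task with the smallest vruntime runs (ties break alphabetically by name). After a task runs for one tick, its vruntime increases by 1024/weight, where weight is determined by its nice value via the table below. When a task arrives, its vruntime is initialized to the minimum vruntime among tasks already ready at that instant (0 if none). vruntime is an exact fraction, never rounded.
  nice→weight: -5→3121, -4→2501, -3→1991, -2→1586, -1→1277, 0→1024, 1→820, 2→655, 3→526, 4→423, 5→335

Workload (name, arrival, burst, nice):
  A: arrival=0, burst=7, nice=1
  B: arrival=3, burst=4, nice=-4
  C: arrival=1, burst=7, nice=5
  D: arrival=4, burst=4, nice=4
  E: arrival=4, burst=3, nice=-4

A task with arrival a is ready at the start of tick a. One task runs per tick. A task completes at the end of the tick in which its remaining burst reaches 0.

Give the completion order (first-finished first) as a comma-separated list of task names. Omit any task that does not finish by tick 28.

completion order = E, B, A, D, C

t=0: vr[A=0] → run A
t=1: vr[A=256/205 C=256/205] → run A
t=2: vr[A=512/205 C=256/205] → run C
t=3: vr[A=512/205 B=512/205 C=59136/13735] → run A
t=4: vr[A=768/205 B=512/205 C=59136/13735 D=512/205 E=512/205] → run B
t=5: vr[A=768/205 B=36352/12505 C=59136/13735 D=512/205 E=512/205] → run D
t=6: vr[A=768/205 B=36352/12505 C=59136/13735 D=426496/86715 E=512/205] → run E
t=7: vr[A=768/205 B=36352/12505 C=59136/13735 D=426496/86715 E=36352/12505] → run B
t=8: vr[A=768/205 B=41472/12505 C=59136/13735 D=426496/86715 E=36352/12505] → run E
t=9: vr[A=768/205 B=41472/12505 C=59136/13735 D=426496/86715 E=41472/12505] → run B
t=10: vr[A=768/205 B=46592/12505 C=59136/13735 D=426496/86715 E=41472/12505] → run E
t=11: vr[A=768/205 B=46592/12505 C=59136/13735 D=426496/86715] → run B
t=12: vr[A=768/205 C=59136/13735 D=426496/86715] → run A
t=13: vr[A=1024/205 C=59136/13735 D=426496/86715] → run C
t=14: vr[A=1024/205 C=20224/2747 D=426496/86715] → run D
t=15: vr[A=1024/205 C=20224/2747 D=636416/86715] → run A
t=16: vr[A=256/41 C=20224/2747 D=636416/86715] → run A
t=17: vr[A=1536/205 C=20224/2747 D=636416/86715] → run D
t=18: vr[A=1536/205 C=20224/2747 D=282112/28905] → run C
t=19: vr[A=1536/205 C=143104/13735 D=282112/28905] → run A
t=20: vr[C=143104/13735 D=282112/28905] → run D
t=21: vr[C=143104/13735] → run C
t=22: vr[C=185088/13735] → run C
t=23: vr[C=227072/13735] → run C
t=24: vr[C=269056/13735] → run C
t=25: (idle)
t=26: (idle)
t=27: (idle)
t=28: (idle)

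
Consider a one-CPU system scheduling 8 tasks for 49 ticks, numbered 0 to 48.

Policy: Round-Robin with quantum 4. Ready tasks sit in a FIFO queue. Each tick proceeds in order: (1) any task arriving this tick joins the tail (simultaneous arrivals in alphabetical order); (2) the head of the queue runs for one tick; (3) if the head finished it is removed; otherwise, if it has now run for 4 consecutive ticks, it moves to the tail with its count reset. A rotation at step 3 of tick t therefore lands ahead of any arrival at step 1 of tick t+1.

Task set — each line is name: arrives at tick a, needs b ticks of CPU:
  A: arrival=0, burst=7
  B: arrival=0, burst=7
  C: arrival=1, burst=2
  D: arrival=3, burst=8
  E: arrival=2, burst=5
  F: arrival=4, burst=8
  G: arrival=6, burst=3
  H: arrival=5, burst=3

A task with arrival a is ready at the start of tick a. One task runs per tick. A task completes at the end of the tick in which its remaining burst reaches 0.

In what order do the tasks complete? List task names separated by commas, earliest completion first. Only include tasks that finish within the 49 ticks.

t=0: queue=[A,B] q_used=0 → run A
t=1: queue=[A,B,C] q_used=1 → run A
t=2: queue=[A,B,C,E] q_used=2 → run A
t=3: queue=[A,B,C,E,D] q_used=3 → run A
t=4: queue=[B,C,E,D,A,F] q_used=0 → run B
t=5: queue=[B,C,E,D,A,F,H] q_used=1 → run B
t=6: queue=[B,C,E,D,A,F,H,G] q_used=2 → run B
t=7: queue=[B,C,E,D,A,F,H,G] q_used=3 → run B
t=8: queue=[C,E,D,A,F,H,G,B] q_used=0 → run C
t=9: queue=[C,E,D,A,F,H,G,B] q_used=1 → run C
t=10: queue=[E,D,A,F,H,G,B] q_used=0 → run E
t=11: queue=[E,D,A,F,H,G,B] q_used=1 → run E
t=12: queue=[E,D,A,F,H,G,B] q_used=2 → run E
t=13: queue=[E,D,A,F,H,G,B] q_used=3 → run E
t=14: queue=[D,A,F,H,G,B,E] q_used=0 → run D
t=15: queue=[D,A,F,H,G,B,E] q_used=1 → run D
t=16: queue=[D,A,F,H,G,B,E] q_used=2 → run D
t=17: queue=[D,A,F,H,G,B,E] q_used=3 → run D
t=18: queue=[A,F,H,G,B,E,D] q_used=0 → run A
t=19: queue=[A,F,H,G,B,E,D] q_used=1 → run A
t=20: queue=[A,F,H,G,B,E,D] q_used=2 → run A
t=21: queue=[F,H,G,B,E,D] q_used=0 → run F
t=22: queue=[F,H,G,B,E,D] q_used=1 → run F
t=23: queue=[F,H,G,B,E,D] q_used=2 → run F
t=24: queue=[F,H,G,B,E,D] q_used=3 → run F
t=25: queue=[H,G,B,E,D,F] q_used=0 → run H
t=26: queue=[H,G,B,E,D,F] q_used=1 → run H
t=27: queue=[H,G,B,E,D,F] q_used=2 → run H
t=28: queue=[G,B,E,D,F] q_used=0 → run G
t=29: queue=[G,B,E,D,F] q_used=1 → run G
t=30: queue=[G,B,E,D,F] q_used=2 → run G
t=31: queue=[B,E,D,F] q_used=0 → run B
t=32: queue=[B,E,D,F] q_used=1 → run B
t=33: queue=[B,E,D,F] q_used=2 → run B
t=34: queue=[E,D,F] q_used=0 → run E
t=35: queue=[D,F] q_used=0 → run D
t=36: queue=[D,F] q_used=1 → run D
t=37: queue=[D,F] q_used=2 → run D
t=38: queue=[D,F] q_used=3 → run D
t=39: queue=[F] q_used=0 → run F
t=40: queue=[F] q_used=1 → run F
t=41: queue=[F] q_used=2 → run F
t=42: queue=[F] q_used=3 → run F
t=43: (idle)
t=44: (idle)
t=45: (idle)
t=46: (idle)
t=47: (idle)
t=48: (idle)

completion order = C, A, H, G, B, E, D, F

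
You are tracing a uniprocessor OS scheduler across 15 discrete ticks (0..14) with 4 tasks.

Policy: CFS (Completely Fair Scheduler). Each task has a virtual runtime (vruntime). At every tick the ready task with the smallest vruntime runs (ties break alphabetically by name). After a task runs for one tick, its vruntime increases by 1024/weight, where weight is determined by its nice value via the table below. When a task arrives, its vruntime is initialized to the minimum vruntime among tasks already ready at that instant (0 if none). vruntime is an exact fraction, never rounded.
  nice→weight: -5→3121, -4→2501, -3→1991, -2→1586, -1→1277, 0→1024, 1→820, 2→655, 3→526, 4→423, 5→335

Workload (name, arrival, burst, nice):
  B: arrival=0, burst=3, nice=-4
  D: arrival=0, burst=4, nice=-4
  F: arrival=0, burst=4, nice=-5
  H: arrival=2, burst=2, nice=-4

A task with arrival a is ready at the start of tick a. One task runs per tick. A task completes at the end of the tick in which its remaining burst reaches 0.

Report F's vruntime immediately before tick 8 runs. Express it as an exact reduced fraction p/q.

vruntime(F, start of tick 8) = 2048/3121

t=0: vr[B=0 D=0 F=0] → run B
t=1: vr[B=1024/2501 D=0 F=0] → run D
t=2: vr[B=1024/2501 D=1024/2501 F=0 H=0] → run F
t=3: vr[B=1024/2501 D=1024/2501 F=1024/3121 H=0] → run H
t=4: vr[B=1024/2501 D=1024/2501 F=1024/3121 H=1024/2501] → run F
t=5: vr[B=1024/2501 D=1024/2501 F=2048/3121 H=1024/2501] → run B
t=6: vr[B=2048/2501 D=1024/2501 F=2048/3121 H=1024/2501] → run D
t=7: vr[B=2048/2501 D=2048/2501 F=2048/3121 H=1024/2501] → run H
t=8: vr[B=2048/2501 D=2048/2501 F=2048/3121] → run F
t=9: vr[B=2048/2501 D=2048/2501 F=3072/3121] → run B
t=10: vr[D=2048/2501 F=3072/3121] → run D
t=11: vr[D=3072/2501 F=3072/3121] → run F
t=12: vr[D=3072/2501] → run D
t=13: (idle)
t=14: (idle)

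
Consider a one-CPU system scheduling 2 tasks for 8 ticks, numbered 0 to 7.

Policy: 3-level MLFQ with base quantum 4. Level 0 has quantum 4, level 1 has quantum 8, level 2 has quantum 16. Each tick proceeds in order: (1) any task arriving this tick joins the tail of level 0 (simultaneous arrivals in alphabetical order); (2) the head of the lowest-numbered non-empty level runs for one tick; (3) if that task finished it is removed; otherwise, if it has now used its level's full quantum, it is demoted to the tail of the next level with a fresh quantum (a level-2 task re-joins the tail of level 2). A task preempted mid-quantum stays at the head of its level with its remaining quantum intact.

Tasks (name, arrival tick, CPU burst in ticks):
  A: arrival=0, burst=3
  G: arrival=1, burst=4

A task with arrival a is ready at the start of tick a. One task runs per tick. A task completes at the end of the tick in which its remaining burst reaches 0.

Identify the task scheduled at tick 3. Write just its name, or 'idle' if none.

running at tick 3 = G

t=0: L0/L1/L2 = A/-/- → run A
t=1: L0/L1/L2 = AG/-/- → run A
t=2: L0/L1/L2 = AG/-/- → run A
t=3: L0/L1/L2 = G/-/- → run G
t=4: L0/L1/L2 = G/-/- → run G
t=5: L0/L1/L2 = G/-/- → run G
t=6: L0/L1/L2 = G/-/- → run G
t=7: (idle)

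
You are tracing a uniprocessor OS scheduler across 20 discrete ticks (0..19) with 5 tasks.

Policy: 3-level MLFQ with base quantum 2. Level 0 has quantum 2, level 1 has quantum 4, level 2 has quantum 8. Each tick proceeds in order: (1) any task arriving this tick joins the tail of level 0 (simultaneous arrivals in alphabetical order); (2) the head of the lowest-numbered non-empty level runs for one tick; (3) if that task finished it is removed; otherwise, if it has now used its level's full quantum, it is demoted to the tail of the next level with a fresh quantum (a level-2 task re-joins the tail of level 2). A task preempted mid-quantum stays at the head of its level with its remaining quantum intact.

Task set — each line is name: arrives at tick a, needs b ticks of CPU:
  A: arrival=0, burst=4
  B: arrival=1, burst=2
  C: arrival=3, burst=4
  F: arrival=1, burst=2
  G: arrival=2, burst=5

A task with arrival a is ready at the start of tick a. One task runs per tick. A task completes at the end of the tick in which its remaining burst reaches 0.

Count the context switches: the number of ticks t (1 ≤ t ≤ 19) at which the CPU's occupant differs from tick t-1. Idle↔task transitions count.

t=0: L0/L1/L2 = A/-/- → run A
t=1: L0/L1/L2 = ABF/-/- → run A
t=2: L0/L1/L2 = BFG/A/- → run B
t=3: L0/L1/L2 = BFGC/A/- → run B
t=4: L0/L1/L2 = FGC/A/- → run F
t=5: L0/L1/L2 = FGC/A/- → run F
t=6: L0/L1/L2 = GC/A/- → run G
t=7: L0/L1/L2 = GC/A/- → run G
t=8: L0/L1/L2 = C/AG/- → run C
t=9: L0/L1/L2 = C/AG/- → run C
t=10: L0/L1/L2 = -/AGC/- → run A
t=11: L0/L1/L2 = -/AGC/- → run A
t=12: L0/L1/L2 = -/GC/- → run G
t=13: L0/L1/L2 = -/GC/- → run G
t=14: L0/L1/L2 = -/GC/- → run G
t=15: L0/L1/L2 = -/C/- → run C
t=16: L0/L1/L2 = -/C/- → run C
t=17: (idle)
t=18: (idle)
t=19: (idle)

context switches = 8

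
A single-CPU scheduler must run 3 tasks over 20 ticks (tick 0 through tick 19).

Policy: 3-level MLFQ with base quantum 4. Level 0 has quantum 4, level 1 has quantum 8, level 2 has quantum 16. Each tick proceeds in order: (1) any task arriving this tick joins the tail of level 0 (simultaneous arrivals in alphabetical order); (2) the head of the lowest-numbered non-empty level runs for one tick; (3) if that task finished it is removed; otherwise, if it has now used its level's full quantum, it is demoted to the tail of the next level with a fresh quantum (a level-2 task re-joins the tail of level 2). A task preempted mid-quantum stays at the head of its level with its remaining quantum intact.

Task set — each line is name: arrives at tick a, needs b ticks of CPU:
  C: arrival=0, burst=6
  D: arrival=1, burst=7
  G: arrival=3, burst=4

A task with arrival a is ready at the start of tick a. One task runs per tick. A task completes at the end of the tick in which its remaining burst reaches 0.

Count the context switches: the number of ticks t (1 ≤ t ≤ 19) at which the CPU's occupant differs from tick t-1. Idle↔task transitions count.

context switches = 5

t=0: L0/L1/L2 = C/-/- → run C
t=1: L0/L1/L2 = CD/-/- → run C
t=2: L0/L1/L2 = CD/-/- → run C
t=3: L0/L1/L2 = CDG/-/- → run C
t=4: L0/L1/L2 = DG/C/- → run D
t=5: L0/L1/L2 = DG/C/- → run D
t=6: L0/L1/L2 = DG/C/- → run D
t=7: L0/L1/L2 = DG/C/- → run D
t=8: L0/L1/L2 = G/CD/- → run G
t=9: L0/L1/L2 = G/CD/- → run G
t=10: L0/L1/L2 = G/CD/- → run G
t=11: L0/L1/L2 = G/CD/- → run G
t=12: L0/L1/L2 = -/CD/- → run C
t=13: L0/L1/L2 = -/CD/- → run C
t=14: L0/L1/L2 = -/D/- → run D
t=15: L0/L1/L2 = -/D/- → run D
t=16: L0/L1/L2 = -/D/- → run D
t=17: (idle)
t=18: (idle)
t=19: (idle)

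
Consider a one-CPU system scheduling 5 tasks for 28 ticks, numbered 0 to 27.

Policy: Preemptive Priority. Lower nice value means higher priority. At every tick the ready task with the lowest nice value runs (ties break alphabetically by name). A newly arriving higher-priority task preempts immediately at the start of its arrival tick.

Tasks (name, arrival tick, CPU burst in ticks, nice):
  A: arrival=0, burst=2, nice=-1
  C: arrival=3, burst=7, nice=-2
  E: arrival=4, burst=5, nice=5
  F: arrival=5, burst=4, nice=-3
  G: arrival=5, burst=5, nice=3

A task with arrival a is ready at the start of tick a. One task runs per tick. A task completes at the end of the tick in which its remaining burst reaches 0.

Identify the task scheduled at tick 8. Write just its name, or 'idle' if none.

running at tick 8 = F

t=0: ready={A} → run A
t=1: ready={A} → run A
t=2: (idle)
t=3: ready={C} → run C
t=4: ready={C,E} → run C
t=5: ready={C,E,F,G} → run F
t=6: ready={C,E,F,G} → run F
t=7: ready={C,E,F,G} → run F
t=8: ready={C,E,F,G} → run F
t=9: ready={C,E,G} → run C
t=10: ready={C,E,G} → run C
t=11: ready={C,E,G} → run C
t=12: ready={C,E,G} → run C
t=13: ready={C,E,G} → run C
t=14: ready={E,G} → run G
t=15: ready={E,G} → run G
t=16: ready={E,G} → run G
t=17: ready={E,G} → run G
t=18: ready={E,G} → run G
t=19: ready={E} → run E
t=20: ready={E} → run E
t=21: ready={E} → run E
t=22: ready={E} → run E
t=23: ready={E} → run E
t=24: (idle)
t=25: (idle)
t=26: (idle)
t=27: (idle)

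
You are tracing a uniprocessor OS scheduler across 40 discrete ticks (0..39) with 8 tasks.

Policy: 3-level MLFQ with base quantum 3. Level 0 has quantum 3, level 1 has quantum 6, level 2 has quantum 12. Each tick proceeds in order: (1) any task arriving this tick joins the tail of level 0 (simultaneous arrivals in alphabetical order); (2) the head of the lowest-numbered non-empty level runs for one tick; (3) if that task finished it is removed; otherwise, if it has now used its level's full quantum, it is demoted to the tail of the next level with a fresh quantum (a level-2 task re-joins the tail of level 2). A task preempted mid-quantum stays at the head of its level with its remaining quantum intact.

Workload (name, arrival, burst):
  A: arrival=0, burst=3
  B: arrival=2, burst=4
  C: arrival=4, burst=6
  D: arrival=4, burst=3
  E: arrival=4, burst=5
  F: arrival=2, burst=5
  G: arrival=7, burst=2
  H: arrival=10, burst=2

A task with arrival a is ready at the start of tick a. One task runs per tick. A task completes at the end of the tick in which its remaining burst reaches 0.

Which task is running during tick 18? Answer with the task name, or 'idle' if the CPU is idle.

t=0: L0/L1/L2 = A/-/- → run A
t=1: L0/L1/L2 = A/-/- → run A
t=2: L0/L1/L2 = ABF/-/- → run A
t=3: L0/L1/L2 = BF/-/- → run B
t=4: L0/L1/L2 = BFCDE/-/- → run B
t=5: L0/L1/L2 = BFCDE/-/- → run B
t=6: L0/L1/L2 = FCDE/B/- → run F
t=7: L0/L1/L2 = FCDEG/B/- → run F
t=8: L0/L1/L2 = FCDEG/B/- → run F
t=9: L0/L1/L2 = CDEG/BF/- → run C
t=10: L0/L1/L2 = CDEGH/BF/- → run C
t=11: L0/L1/L2 = CDEGH/BF/- → run C
t=12: L0/L1/L2 = DEGH/BFC/- → run D
t=13: L0/L1/L2 = DEGH/BFC/- → run D
t=14: L0/L1/L2 = DEGH/BFC/- → run D
t=15: L0/L1/L2 = EGH/BFC/- → run E
t=16: L0/L1/L2 = EGH/BFC/- → run E
t=17: L0/L1/L2 = EGH/BFC/- → run E
t=18: L0/L1/L2 = GH/BFCE/- → run G
t=19: L0/L1/L2 = GH/BFCE/- → run G
t=20: L0/L1/L2 = H/BFCE/- → run H
t=21: L0/L1/L2 = H/BFCE/- → run H
t=22: L0/L1/L2 = -/BFCE/- → run B
t=23: L0/L1/L2 = -/FCE/- → run F
t=24: L0/L1/L2 = -/FCE/- → run F
t=25: L0/L1/L2 = -/CE/- → run C
t=26: L0/L1/L2 = -/CE/- → run C
t=27: L0/L1/L2 = -/CE/- → run C
t=28: L0/L1/L2 = -/E/- → run E
t=29: L0/L1/L2 = -/E/- → run E
t=30: (idle)
t=31: (idle)
t=32: (idle)
t=33: (idle)
t=34: (idle)
t=35: (idle)
t=36: (idle)
t=37: (idle)
t=38: (idle)
t=39: (idle)

running at tick 18 = G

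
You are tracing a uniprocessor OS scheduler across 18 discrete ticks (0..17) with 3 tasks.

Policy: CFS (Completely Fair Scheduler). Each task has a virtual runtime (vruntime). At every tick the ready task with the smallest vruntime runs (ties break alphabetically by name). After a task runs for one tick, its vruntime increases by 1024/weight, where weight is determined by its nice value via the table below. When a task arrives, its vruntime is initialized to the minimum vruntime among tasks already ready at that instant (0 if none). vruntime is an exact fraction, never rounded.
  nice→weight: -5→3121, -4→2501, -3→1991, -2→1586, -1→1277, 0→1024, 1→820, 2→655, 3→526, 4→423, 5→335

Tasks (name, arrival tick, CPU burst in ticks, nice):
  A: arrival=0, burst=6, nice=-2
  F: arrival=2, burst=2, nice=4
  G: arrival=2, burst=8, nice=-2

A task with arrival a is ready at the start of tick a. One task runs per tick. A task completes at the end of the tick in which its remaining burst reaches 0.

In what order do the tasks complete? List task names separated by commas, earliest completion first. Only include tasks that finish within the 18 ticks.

completion order = A, F, G

t=0: vr[A=0] → run A
t=1: vr[A=512/793] → run A
t=2: vr[A=1024/793 F=1024/793 G=1024/793] → run A
t=3: vr[A=1536/793 F=1024/793 G=1024/793] → run F
t=4: vr[A=1536/793 F=1245184/335439 G=1024/793] → run G
t=5: vr[A=1536/793 F=1245184/335439 G=1536/793] → run A
t=6: vr[A=2048/793 F=1245184/335439 G=1536/793] → run G
t=7: vr[A=2048/793 F=1245184/335439 G=2048/793] → run A
t=8: vr[A=2560/793 F=1245184/335439 G=2048/793] → run G
t=9: vr[A=2560/793 F=1245184/335439 G=2560/793] → run A
t=10: vr[F=1245184/335439 G=2560/793] → run G
t=11: vr[F=1245184/335439 G=3072/793] → run F
t=12: vr[G=3072/793] → run G
t=13: vr[G=3584/793] → run G
t=14: vr[G=4096/793] → run G
t=15: vr[G=4608/793] → run G
t=16: (idle)
t=17: (idle)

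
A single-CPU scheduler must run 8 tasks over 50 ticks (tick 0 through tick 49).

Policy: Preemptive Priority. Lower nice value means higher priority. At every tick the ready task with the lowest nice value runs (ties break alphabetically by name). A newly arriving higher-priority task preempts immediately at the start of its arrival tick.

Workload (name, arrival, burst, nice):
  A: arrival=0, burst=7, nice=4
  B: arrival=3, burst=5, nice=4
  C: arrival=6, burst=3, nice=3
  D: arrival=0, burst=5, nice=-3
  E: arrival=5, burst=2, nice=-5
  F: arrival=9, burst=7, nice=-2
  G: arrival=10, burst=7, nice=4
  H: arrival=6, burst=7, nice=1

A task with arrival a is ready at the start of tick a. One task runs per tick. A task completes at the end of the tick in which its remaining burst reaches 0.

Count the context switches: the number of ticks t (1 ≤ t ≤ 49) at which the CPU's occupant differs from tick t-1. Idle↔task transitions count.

context switches = 9

t=0: ready={A,D} → run D
t=1: ready={A,D} → run D
t=2: ready={A,D} → run D
t=3: ready={A,B,D} → run D
t=4: ready={A,B,D} → run D
t=5: ready={A,B,E} → run E
t=6: ready={A,B,C,E,H} → run E
t=7: ready={A,B,C,H} → run H
t=8: ready={A,B,C,H} → run H
t=9: ready={A,B,C,F,H} → run F
t=10: ready={A,B,C,F,G,H} → run F
t=11: ready={A,B,C,F,G,H} → run F
t=12: ready={A,B,C,F,G,H} → run F
t=13: ready={A,B,C,F,G,H} → run F
t=14: ready={A,B,C,F,G,H} → run F
t=15: ready={A,B,C,F,G,H} → run F
t=16: ready={A,B,C,G,H} → run H
t=17: ready={A,B,C,G,H} → run H
t=18: ready={A,B,C,G,H} → run H
t=19: ready={A,B,C,G,H} → run H
t=20: ready={A,B,C,G,H} → run H
t=21: ready={A,B,C,G} → run C
t=22: ready={A,B,C,G} → run C
t=23: ready={A,B,C,G} → run C
t=24: ready={A,B,G} → run A
t=25: ready={A,B,G} → run A
t=26: ready={A,B,G} → run A
t=27: ready={A,B,G} → run A
t=28: ready={A,B,G} → run A
t=29: ready={A,B,G} → run A
t=30: ready={A,B,G} → run A
t=31: ready={B,G} → run B
t=32: ready={B,G} → run B
t=33: ready={B,G} → run B
t=34: ready={B,G} → run B
t=35: ready={B,G} → run B
t=36: ready={G} → run G
t=37: ready={G} → run G
t=38: ready={G} → run G
t=39: ready={G} → run G
t=40: ready={G} → run G
t=41: ready={G} → run G
t=42: ready={G} → run G
t=43: (idle)
t=44: (idle)
t=45: (idle)
t=46: (idle)
t=47: (idle)
t=48: (idle)
t=49: (idle)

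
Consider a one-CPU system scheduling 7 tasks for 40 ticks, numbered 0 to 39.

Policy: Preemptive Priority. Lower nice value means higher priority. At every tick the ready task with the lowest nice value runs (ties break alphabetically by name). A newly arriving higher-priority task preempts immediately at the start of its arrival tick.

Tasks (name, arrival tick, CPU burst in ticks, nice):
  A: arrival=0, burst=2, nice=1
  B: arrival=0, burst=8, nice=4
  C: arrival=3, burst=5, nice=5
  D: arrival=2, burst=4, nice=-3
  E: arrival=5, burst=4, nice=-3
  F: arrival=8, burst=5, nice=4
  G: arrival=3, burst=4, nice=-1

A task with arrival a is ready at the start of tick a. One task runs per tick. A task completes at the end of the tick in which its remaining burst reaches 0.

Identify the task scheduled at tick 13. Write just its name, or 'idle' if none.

t=0: ready={A,B} → run A
t=1: ready={A,B} → run A
t=2: ready={B,D} → run D
t=3: ready={B,C,D,G} → run D
t=4: ready={B,C,D,G} → run D
t=5: ready={B,C,D,E,G} → run D
t=6: ready={B,C,E,G} → run E
t=7: ready={B,C,E,G} → run E
t=8: ready={B,C,E,F,G} → run E
t=9: ready={B,C,E,F,G} → run E
t=10: ready={B,C,F,G} → run G
t=11: ready={B,C,F,G} → run G
t=12: ready={B,C,F,G} → run G
t=13: ready={B,C,F,G} → run G
t=14: ready={B,C,F} → run B
t=15: ready={B,C,F} → run B
t=16: ready={B,C,F} → run B
t=17: ready={B,C,F} → run B
t=18: ready={B,C,F} → run B
t=19: ready={B,C,F} → run B
t=20: ready={B,C,F} → run B
t=21: ready={B,C,F} → run B
t=22: ready={C,F} → run F
t=23: ready={C,F} → run F
t=24: ready={C,F} → run F
t=25: ready={C,F} → run F
t=26: ready={C,F} → run F
t=27: ready={C} → run C
t=28: ready={C} → run C
t=29: ready={C} → run C
t=30: ready={C} → run C
t=31: ready={C} → run C
t=32: (idle)
t=33: (idle)
t=34: (idle)
t=35: (idle)
t=36: (idle)
t=37: (idle)
t=38: (idle)
t=39: (idle)

running at tick 13 = G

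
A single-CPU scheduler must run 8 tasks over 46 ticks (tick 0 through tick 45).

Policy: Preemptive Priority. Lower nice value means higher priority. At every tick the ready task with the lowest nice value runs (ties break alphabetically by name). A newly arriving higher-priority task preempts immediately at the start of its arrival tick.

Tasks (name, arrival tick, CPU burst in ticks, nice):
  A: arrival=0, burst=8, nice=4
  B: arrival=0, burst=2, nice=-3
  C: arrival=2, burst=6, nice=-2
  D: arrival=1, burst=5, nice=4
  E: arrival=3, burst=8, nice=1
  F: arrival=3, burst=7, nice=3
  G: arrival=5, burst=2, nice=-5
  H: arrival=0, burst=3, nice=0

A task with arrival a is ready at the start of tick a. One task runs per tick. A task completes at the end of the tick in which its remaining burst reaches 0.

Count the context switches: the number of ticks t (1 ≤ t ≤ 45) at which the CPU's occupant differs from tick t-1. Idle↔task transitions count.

context switches = 9

t=0: ready={A,B,H} → run B
t=1: ready={A,B,D,H} → run B
t=2: ready={A,C,D,H} → run C
t=3: ready={A,C,D,E,F,H} → run C
t=4: ready={A,C,D,E,F,H} → run C
t=5: ready={A,C,D,E,F,G,H} → run G
t=6: ready={A,C,D,E,F,G,H} → run G
t=7: ready={A,C,D,E,F,H} → run C
t=8: ready={A,C,D,E,F,H} → run C
t=9: ready={A,C,D,E,F,H} → run C
t=10: ready={A,D,E,F,H} → run H
t=11: ready={A,D,E,F,H} → run H
t=12: ready={A,D,E,F,H} → run H
t=13: ready={A,D,E,F} → run E
t=14: ready={A,D,E,F} → run E
t=15: ready={A,D,E,F} → run E
t=16: ready={A,D,E,F} → run E
t=17: ready={A,D,E,F} → run E
t=18: ready={A,D,E,F} → run E
t=19: ready={A,D,E,F} → run E
t=20: ready={A,D,E,F} → run E
t=21: ready={A,D,F} → run F
t=22: ready={A,D,F} → run F
t=23: ready={A,D,F} → run F
t=24: ready={A,D,F} → run F
t=25: ready={A,D,F} → run F
t=26: ready={A,D,F} → run F
t=27: ready={A,D,F} → run F
t=28: ready={A,D} → run A
t=29: ready={A,D} → run A
t=30: ready={A,D} → run A
t=31: ready={A,D} → run A
t=32: ready={A,D} → run A
t=33: ready={A,D} → run A
t=34: ready={A,D} → run A
t=35: ready={A,D} → run A
t=36: ready={D} → run D
t=37: ready={D} → run D
t=38: ready={D} → run D
t=39: ready={D} → run D
t=40: ready={D} → run D
t=41: (idle)
t=42: (idle)
t=43: (idle)
t=44: (idle)
t=45: (idle)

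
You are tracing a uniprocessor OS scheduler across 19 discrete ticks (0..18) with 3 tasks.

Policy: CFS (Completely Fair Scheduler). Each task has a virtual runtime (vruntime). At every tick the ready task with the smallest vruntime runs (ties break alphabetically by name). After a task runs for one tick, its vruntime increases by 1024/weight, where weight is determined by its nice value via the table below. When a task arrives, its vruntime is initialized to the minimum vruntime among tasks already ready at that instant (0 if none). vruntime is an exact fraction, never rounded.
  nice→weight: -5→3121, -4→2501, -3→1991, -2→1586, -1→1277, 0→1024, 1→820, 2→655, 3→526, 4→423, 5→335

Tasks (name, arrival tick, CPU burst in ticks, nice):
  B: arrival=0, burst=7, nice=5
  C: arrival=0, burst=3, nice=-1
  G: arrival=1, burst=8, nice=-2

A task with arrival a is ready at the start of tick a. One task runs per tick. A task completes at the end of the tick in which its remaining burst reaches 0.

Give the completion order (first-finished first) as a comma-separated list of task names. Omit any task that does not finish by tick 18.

t=0: vr[B=0 C=0] → run B
t=1: vr[B=1024/335 C=0 G=0] → run C
t=2: vr[B=1024/335 C=1024/1277 G=0] → run G
t=3: vr[B=1024/335 C=1024/1277 G=512/793] → run G
t=4: vr[B=1024/335 C=1024/1277 G=1024/793] → run C
t=5: vr[B=1024/335 C=2048/1277 G=1024/793] → run G
t=6: vr[B=1024/335 C=2048/1277 G=1536/793] → run C
t=7: vr[B=1024/335 G=1536/793] → run G
t=8: vr[B=1024/335 G=2048/793] → run G
t=9: vr[B=1024/335 G=2560/793] → run B
t=10: vr[B=2048/335 G=2560/793] → run G
t=11: vr[B=2048/335 G=3072/793] → run G
t=12: vr[B=2048/335 G=3584/793] → run G
t=13: vr[B=2048/335] → run B
t=14: vr[B=3072/335] → run B
t=15: vr[B=4096/335] → run B
t=16: vr[B=1024/67] → run B
t=17: vr[B=6144/335] → run B
t=18: (idle)

completion order = C, G, B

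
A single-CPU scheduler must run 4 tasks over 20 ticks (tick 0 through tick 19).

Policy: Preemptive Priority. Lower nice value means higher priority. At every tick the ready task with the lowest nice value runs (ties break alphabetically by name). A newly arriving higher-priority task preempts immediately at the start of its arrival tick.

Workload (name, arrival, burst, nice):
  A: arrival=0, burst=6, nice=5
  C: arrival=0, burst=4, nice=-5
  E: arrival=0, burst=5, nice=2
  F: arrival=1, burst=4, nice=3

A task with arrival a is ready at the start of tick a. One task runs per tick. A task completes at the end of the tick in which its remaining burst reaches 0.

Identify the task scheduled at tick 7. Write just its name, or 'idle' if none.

t=0: ready={A,C,E} → run C
t=1: ready={A,C,E,F} → run C
t=2: ready={A,C,E,F} → run C
t=3: ready={A,C,E,F} → run C
t=4: ready={A,E,F} → run E
t=5: ready={A,E,F} → run E
t=6: ready={A,E,F} → run E
t=7: ready={A,E,F} → run E
t=8: ready={A,E,F} → run E
t=9: ready={A,F} → run F
t=10: ready={A,F} → run F
t=11: ready={A,F} → run F
t=12: ready={A,F} → run F
t=13: ready={A} → run A
t=14: ready={A} → run A
t=15: ready={A} → run A
t=16: ready={A} → run A
t=17: ready={A} → run A
t=18: ready={A} → run A
t=19: (idle)

running at tick 7 = E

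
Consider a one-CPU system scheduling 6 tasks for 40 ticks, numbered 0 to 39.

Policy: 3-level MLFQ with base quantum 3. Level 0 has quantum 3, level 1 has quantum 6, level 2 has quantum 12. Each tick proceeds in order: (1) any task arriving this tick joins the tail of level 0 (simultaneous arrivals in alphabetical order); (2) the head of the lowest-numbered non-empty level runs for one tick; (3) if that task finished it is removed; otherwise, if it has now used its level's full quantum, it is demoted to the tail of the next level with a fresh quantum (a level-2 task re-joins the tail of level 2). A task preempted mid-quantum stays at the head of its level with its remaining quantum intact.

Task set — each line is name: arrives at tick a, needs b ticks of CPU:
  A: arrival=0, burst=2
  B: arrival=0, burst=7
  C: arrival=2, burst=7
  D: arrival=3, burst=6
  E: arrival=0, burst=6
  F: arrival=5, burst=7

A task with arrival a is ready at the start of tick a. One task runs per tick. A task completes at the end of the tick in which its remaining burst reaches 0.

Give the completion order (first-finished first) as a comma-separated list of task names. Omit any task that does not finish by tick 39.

completion order = A, B, E, C, D, F

t=0: L0/L1/L2 = ABE/-/- → run A
t=1: L0/L1/L2 = ABE/-/- → run A
t=2: L0/L1/L2 = BEC/-/- → run B
t=3: L0/L1/L2 = BECD/-/- → run B
t=4: L0/L1/L2 = BECD/-/- → run B
t=5: L0/L1/L2 = ECDF/B/- → run E
t=6: L0/L1/L2 = ECDF/B/- → run E
t=7: L0/L1/L2 = ECDF/B/- → run E
t=8: L0/L1/L2 = CDF/BE/- → run C
t=9: L0/L1/L2 = CDF/BE/- → run C
t=10: L0/L1/L2 = CDF/BE/- → run C
t=11: L0/L1/L2 = DF/BEC/- → run D
t=12: L0/L1/L2 = DF/BEC/- → run D
t=13: L0/L1/L2 = DF/BEC/- → run D
t=14: L0/L1/L2 = F/BECD/- → run F
t=15: L0/L1/L2 = F/BECD/- → run F
t=16: L0/L1/L2 = F/BECD/- → run F
t=17: L0/L1/L2 = -/BECDF/- → run B
t=18: L0/L1/L2 = -/BECDF/- → run B
t=19: L0/L1/L2 = -/BECDF/- → run B
t=20: L0/L1/L2 = -/BECDF/- → run B
t=21: L0/L1/L2 = -/ECDF/- → run E
t=22: L0/L1/L2 = -/ECDF/- → run E
t=23: L0/L1/L2 = -/ECDF/- → run E
t=24: L0/L1/L2 = -/CDF/- → run C
t=25: L0/L1/L2 = -/CDF/- → run C
t=26: L0/L1/L2 = -/CDF/- → run C
t=27: L0/L1/L2 = -/CDF/- → run C
t=28: L0/L1/L2 = -/DF/- → run D
t=29: L0/L1/L2 = -/DF/- → run D
t=30: L0/L1/L2 = -/DF/- → run D
t=31: L0/L1/L2 = -/F/- → run F
t=32: L0/L1/L2 = -/F/- → run F
t=33: L0/L1/L2 = -/F/- → run F
t=34: L0/L1/L2 = -/F/- → run F
t=35: (idle)
t=36: (idle)
t=37: (idle)
t=38: (idle)
t=39: (idle)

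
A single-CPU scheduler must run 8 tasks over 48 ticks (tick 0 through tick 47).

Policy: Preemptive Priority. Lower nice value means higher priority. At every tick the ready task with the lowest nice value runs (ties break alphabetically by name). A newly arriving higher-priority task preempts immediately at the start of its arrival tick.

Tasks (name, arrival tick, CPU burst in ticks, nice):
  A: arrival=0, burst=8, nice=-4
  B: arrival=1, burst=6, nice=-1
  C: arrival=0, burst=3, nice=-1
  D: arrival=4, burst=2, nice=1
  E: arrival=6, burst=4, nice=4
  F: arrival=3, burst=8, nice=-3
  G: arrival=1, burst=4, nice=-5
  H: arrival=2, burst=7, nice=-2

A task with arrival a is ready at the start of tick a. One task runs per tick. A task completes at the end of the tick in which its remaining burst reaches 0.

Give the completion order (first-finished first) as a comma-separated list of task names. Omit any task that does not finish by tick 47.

completion order = G, A, F, H, B, C, D, E

t=0: ready={A,C} → run A
t=1: ready={A,B,C,G} → run G
t=2: ready={A,B,C,G,H} → run G
t=3: ready={A,B,C,F,G,H} → run G
t=4: ready={A,B,C,D,F,G,H} → run G
t=5: ready={A,B,C,D,F,H} → run A
t=6: ready={A,B,C,D,E,F,H} → run A
t=7: ready={A,B,C,D,E,F,H} → run A
t=8: ready={A,B,C,D,E,F,H} → run A
t=9: ready={A,B,C,D,E,F,H} → run A
t=10: ready={A,B,C,D,E,F,H} → run A
t=11: ready={A,B,C,D,E,F,H} → run A
t=12: ready={B,C,D,E,F,H} → run F
t=13: ready={B,C,D,E,F,H} → run F
t=14: ready={B,C,D,E,F,H} → run F
t=15: ready={B,C,D,E,F,H} → run F
t=16: ready={B,C,D,E,F,H} → run F
t=17: ready={B,C,D,E,F,H} → run F
t=18: ready={B,C,D,E,F,H} → run F
t=19: ready={B,C,D,E,F,H} → run F
t=20: ready={B,C,D,E,H} → run H
t=21: ready={B,C,D,E,H} → run H
t=22: ready={B,C,D,E,H} → run H
t=23: ready={B,C,D,E,H} → run H
t=24: ready={B,C,D,E,H} → run H
t=25: ready={B,C,D,E,H} → run H
t=26: ready={B,C,D,E,H} → run H
t=27: ready={B,C,D,E} → run B
t=28: ready={B,C,D,E} → run B
t=29: ready={B,C,D,E} → run B
t=30: ready={B,C,D,E} → run B
t=31: ready={B,C,D,E} → run B
t=32: ready={B,C,D,E} → run B
t=33: ready={C,D,E} → run C
t=34: ready={C,D,E} → run C
t=35: ready={C,D,E} → run C
t=36: ready={D,E} → run D
t=37: ready={D,E} → run D
t=38: ready={E} → run E
t=39: ready={E} → run E
t=40: ready={E} → run E
t=41: ready={E} → run E
t=42: (idle)
t=43: (idle)
t=44: (idle)
t=45: (idle)
t=46: (idle)
t=47: (idle)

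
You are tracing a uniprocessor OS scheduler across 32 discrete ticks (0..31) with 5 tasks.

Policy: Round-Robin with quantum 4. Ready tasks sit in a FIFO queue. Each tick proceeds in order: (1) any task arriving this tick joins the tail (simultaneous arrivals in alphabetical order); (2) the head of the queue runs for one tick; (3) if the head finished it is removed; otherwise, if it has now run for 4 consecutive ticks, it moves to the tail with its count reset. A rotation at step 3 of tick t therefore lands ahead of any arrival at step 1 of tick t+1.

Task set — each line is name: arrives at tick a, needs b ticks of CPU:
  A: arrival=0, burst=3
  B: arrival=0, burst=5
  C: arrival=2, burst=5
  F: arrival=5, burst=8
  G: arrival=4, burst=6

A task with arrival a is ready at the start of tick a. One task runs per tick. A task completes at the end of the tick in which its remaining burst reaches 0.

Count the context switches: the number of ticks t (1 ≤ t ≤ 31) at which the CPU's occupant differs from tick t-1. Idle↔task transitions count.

t=0: queue=[A,B] q_used=0 → run A
t=1: queue=[A,B] q_used=1 → run A
t=2: queue=[A,B,C] q_used=2 → run A
t=3: queue=[B,C] q_used=0 → run B
t=4: queue=[B,C,G] q_used=1 → run B
t=5: queue=[B,C,G,F] q_used=2 → run B
t=6: queue=[B,C,G,F] q_used=3 → run B
t=7: queue=[C,G,F,B] q_used=0 → run C
t=8: queue=[C,G,F,B] q_used=1 → run C
t=9: queue=[C,G,F,B] q_used=2 → run C
t=10: queue=[C,G,F,B] q_used=3 → run C
t=11: queue=[G,F,B,C] q_used=0 → run G
t=12: queue=[G,F,B,C] q_used=1 → run G
t=13: queue=[G,F,B,C] q_used=2 → run G
t=14: queue=[G,F,B,C] q_used=3 → run G
t=15: queue=[F,B,C,G] q_used=0 → run F
t=16: queue=[F,B,C,G] q_used=1 → run F
t=17: queue=[F,B,C,G] q_used=2 → run F
t=18: queue=[F,B,C,G] q_used=3 → run F
t=19: queue=[B,C,G,F] q_used=0 → run B
t=20: queue=[C,G,F] q_used=0 → run C
t=21: queue=[G,F] q_used=0 → run G
t=22: queue=[G,F] q_used=1 → run G
t=23: queue=[F] q_used=0 → run F
t=24: queue=[F] q_used=1 → run F
t=25: queue=[F] q_used=2 → run F
t=26: queue=[F] q_used=3 → run F
t=27: (idle)
t=28: (idle)
t=29: (idle)
t=30: (idle)
t=31: (idle)

context switches = 9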